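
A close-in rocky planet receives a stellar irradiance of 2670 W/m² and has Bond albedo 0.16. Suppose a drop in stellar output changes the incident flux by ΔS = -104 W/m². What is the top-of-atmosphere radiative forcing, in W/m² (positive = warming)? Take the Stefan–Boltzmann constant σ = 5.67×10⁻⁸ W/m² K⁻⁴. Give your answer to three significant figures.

-21.8 W/m²

TOA radiative forcing: ΔF = (1−α)ΔS/4 = 0.84·(-104)/4 = -21.84 W/m².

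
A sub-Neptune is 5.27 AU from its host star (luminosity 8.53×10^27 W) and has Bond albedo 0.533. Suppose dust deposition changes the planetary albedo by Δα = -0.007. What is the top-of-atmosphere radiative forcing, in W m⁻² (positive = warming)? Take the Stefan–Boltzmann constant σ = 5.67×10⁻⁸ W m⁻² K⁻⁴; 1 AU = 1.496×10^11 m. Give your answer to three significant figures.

Orbital distance: d = 5.27 AU = 7.884×10^11 m.
Flux at the orbit: S = L/(4πd²) = 8.53×10^27/(4π·(7.88×10^11)²) = 1092 W m⁻².
TOA radiative forcing: ΔF = −S·Δα/4 = −1092·(-0.007)/4 = 1.911 W m⁻².

1.91 W m⁻²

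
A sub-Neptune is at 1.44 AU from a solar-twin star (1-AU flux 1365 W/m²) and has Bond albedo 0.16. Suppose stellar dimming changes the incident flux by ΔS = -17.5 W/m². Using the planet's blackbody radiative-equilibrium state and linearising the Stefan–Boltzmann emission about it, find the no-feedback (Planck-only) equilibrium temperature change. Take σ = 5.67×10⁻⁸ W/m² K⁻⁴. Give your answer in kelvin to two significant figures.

-1.5 kelvin

By the inverse-square law, S = 1365/1.44² = 658.3 W/m².
The baseline emission temperature is T_e = 222.2 K.
Only a fraction (1−α) is absorbed and it's spread over 4πR², so ΔF = (1−α)ΔS/4 = -3.675 W/m².
Linearising σT⁴ gives d(σT⁴)/dT = 4σT_e³ = 2.488 W/m² per K.
Hence the no-feedback warming is ΔF/(4σT_e³) = -1.48 K.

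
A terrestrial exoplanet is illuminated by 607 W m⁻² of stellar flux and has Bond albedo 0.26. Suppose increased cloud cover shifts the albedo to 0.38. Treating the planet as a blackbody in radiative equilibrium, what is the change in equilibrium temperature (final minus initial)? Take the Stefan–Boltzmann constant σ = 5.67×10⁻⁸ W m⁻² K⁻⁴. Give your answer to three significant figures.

-9.13 K

Initial: T₁ = [S(1−0.26)/(4σ)]^(1/4) = 211.0 K.
After:  T₂ = [607.0·0.62/(4σ)]^(1/4) = 201.8 K.
ΔT = T₂ − T₁ = -9.128 K.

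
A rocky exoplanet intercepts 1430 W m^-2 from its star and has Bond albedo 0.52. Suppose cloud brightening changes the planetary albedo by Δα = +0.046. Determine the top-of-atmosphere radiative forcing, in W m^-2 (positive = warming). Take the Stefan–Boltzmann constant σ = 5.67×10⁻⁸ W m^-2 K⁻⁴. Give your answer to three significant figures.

TOA radiative forcing: ΔF = −S·Δα/4 = −1430·(+0.046)/4 = -16.45 W m^-2.

-16.4 W m^-2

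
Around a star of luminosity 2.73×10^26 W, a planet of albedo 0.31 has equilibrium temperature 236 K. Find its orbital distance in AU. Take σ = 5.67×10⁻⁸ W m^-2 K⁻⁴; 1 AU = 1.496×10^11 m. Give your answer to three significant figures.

0.976 AU

The flux needed for this T is 4σT⁴/(1−0.31) = 1020 W m^-2.
From L = 4πd²S, d = √(2.73×10^26/(4π·1020)) = 1.460×10^11 m = 0.9757 AU.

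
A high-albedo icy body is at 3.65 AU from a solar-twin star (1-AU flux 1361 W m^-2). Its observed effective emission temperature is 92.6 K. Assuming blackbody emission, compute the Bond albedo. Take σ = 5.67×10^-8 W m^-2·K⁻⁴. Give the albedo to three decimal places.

0.837

Flux at the orbit: S = 1361/(3.65)² = 102.2 W m^-2.
From σT⁴ = S(1−α)/4 we invert for α: 1−α = 4σT⁴/S.
4σT⁴ = 4·5.67×10⁻⁸·(92.6)⁴ = 16.68 W m^-2.
Hence α = 1 − 16.68/102.2 = 0.8368.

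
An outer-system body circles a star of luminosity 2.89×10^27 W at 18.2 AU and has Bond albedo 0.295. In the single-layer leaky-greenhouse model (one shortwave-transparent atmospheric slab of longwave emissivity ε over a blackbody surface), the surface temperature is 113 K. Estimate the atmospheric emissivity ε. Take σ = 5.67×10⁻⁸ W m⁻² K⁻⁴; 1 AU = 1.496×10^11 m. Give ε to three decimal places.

Orbital distance: d = 18.2 AU = 2.723×10^12 m.
Flux at the orbit: S = L/(4πd²) = 2.89×10^27/(4π·(2.72×10^12)²) = 31.02 W m⁻².
TOA balance gives T_e = 99.10 K.
Since (2−ε)/2 = (T_e/T_s)⁴ = 0.5914, ε = 0.8171.

0.817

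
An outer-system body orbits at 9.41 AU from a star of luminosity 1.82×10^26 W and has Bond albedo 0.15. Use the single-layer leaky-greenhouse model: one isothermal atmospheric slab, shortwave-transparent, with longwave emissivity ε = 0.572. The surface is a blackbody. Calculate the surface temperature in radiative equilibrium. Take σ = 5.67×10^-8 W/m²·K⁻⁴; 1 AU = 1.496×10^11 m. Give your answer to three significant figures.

d = 9.41 × 1.496×10^11 m = 1.408×10^12 m.
S = L/(4πd²) = 7.308 W/m².
At the top of the atmosphere, σT_e⁴ = S(1−α)/4 = 1.553 W/m², giving T_e = 72.34 K.
Surface balance with a leaky layer gives σT_s⁴ = σT_e⁴·2/(2−ε), so T_s = T_e·[2/(2−0.572)]^(1/4) = 78.70 K.

78.7 kelvin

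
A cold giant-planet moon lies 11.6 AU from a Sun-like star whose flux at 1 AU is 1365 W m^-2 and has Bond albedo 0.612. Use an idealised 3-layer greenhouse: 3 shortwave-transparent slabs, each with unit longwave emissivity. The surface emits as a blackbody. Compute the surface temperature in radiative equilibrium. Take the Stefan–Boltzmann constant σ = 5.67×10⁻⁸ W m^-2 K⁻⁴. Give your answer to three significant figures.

91.3 kelvin

By the inverse-square law, S = 1365/11.6² = 10.14 W m^-2.
The effective emission temperature is T_e = [S(1−α)/(4σ)]^¼ = 64.54 K.
For an N-layer opaque stack, T_s⁴ = (N+1)T_e⁴, hence T_s = (4)^(1/4)×64.54 K = 91.28 K.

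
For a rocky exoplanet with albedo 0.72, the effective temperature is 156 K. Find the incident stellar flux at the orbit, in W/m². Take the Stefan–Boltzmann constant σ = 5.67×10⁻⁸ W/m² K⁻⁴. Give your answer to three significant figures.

Invert the energy balance for S: S = 4σT⁴/(1−α).
σT⁴ = 5.67×10⁻⁸·(156)⁴ = 33.58 W/m².
S = 4·33.58/0.28 = 479.7 W/m².

480 W/m²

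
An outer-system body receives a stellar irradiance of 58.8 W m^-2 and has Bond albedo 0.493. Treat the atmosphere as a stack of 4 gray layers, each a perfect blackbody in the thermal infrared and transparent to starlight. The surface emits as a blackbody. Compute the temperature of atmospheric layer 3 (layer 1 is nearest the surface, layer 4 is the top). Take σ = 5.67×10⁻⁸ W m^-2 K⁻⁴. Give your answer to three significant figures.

127 K

Top-of-atmosphere balance: σT_e⁴ = S(1−α)/4 = 7.453 W m^-2 → T_e = 107.1 K.
Each opaque layer satisfies 2T_j⁴ = T_{j−1}⁴ + T_{j+1}⁴, giving T_k⁴ = (N+1−k)T_e⁴.
T_3 = (2)^(1/4)·107.1 = 127.3 K.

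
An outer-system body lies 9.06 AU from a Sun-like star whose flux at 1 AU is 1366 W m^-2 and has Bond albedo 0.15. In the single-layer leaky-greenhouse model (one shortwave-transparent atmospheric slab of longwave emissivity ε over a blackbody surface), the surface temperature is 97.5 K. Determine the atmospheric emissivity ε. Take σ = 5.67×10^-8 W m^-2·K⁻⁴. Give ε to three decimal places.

0.620

Irradiance scales as 1/d², so S = 1366 W m^-2 × (1/9.06)² = 16.64 W m^-2.
Effective temperature: T_e = [S(1−α)/(4σ)]^(1/4) = 88.87 K.
T_s⁴ = T_e⁴·2/(2−ε) → ε = 2 − 2(T_e/T_s)⁴ = 2 − 2·(88.87/97.5)⁴ = 0.6197.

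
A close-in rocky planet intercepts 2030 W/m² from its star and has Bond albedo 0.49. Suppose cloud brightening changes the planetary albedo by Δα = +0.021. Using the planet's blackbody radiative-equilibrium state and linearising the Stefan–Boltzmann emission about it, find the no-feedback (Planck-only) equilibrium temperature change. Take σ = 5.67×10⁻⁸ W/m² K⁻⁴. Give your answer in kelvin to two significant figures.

-2.7 K

The baseline emission temperature is T_e = 259.9 K.
ΔF = −(S/4)Δα = −(2030/4)×(+0.021) = -10.66 W/m².
Linearising σT⁴ gives d(σT⁴)/dT = 4σT_e³ = 3.983 W/m² per K.
Hence the no-feedback warming is ΔF/(4σT_e³) = -2.68 K.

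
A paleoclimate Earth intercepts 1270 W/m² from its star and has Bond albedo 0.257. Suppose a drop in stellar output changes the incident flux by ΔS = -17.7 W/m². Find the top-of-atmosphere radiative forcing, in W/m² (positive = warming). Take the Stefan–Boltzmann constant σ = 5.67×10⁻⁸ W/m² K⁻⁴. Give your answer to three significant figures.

TOA radiative forcing: ΔF = (1−α)ΔS/4 = 0.743·(-17.7)/4 = -3.288 W/m².

-3.29 W/m²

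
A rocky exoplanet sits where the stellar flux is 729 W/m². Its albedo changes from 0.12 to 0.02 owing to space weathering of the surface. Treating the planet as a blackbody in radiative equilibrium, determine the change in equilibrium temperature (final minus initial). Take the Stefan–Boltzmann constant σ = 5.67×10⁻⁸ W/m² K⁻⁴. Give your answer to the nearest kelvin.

Before: T₁ = [729.0·0.88/(4σ)]^(1/4) = 230.6 K.
Final:   T₂ = [S(1−0.02)/(4σ)]^(1/4) = 236.9 K.
ΔT = T₂ − T₁ = 6.290 K.

6 kelvin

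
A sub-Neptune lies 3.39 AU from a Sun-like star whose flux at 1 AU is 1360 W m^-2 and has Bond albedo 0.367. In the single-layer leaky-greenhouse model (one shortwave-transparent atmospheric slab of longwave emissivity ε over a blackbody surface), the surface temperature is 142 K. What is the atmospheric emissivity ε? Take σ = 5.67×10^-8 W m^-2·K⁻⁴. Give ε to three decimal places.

By the inverse-square law, S = 1360/3.39² = 118.3 W m^-2.
TOA balance gives T_e = 134.8 K.
Since (2−ε)/2 = (T_e/T_s)⁴ = 0.8124, ε = 0.3753.

0.375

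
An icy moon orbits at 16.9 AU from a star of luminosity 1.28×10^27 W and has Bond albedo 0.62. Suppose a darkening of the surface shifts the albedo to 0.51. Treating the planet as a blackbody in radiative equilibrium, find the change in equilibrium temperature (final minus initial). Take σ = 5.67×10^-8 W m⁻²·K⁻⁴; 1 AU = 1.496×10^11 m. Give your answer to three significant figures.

4.72 kelvin

d = 16.9 × 1.496×10^11 m = 2.528×10^12 m.
S = L/(4πd²) = 15.94 W m⁻².
Initial: T₁ = [S(1−0.62)/(4σ)]^(1/4) = 71.88 K.
After:  T₂ = [15.94·0.49/(4σ)]^(1/4) = 76.60 K.
Change: 76.60 − 71.88 = 4.717 K.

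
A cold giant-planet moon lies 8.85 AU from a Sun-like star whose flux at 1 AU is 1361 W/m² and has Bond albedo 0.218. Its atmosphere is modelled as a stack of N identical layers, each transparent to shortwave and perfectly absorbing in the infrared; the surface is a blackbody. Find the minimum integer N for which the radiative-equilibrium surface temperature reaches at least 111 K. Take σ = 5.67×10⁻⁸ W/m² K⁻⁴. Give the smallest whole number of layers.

2

Flux at the orbit: S = 1361/(8.85)² = 17.38 W/m².
OLR = S(1−α)/4 = 3.397 W/m²; the top layer radiates at T_e = 87.98 K.
T_s = (N+1)^(1/4)·T_e ≥ 111 K requires N+1 ≥ (T_s/T_e)⁴ = (111/87.98)⁴ = 2.534.
The minimum whole number is N = 2.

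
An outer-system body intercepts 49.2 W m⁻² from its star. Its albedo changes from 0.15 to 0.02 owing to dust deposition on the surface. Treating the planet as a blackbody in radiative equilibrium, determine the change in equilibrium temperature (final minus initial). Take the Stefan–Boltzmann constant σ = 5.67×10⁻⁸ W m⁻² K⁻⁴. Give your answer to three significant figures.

4.22 kelvin

Initial: T₁ = [S(1−0.15)/(4σ)]^(1/4) = 116.5 K.
Final:   T₂ = [S(1−0.02)/(4σ)]^(1/4) = 120.7 K.
ΔT = T₂ − T₁ = 4.221 K.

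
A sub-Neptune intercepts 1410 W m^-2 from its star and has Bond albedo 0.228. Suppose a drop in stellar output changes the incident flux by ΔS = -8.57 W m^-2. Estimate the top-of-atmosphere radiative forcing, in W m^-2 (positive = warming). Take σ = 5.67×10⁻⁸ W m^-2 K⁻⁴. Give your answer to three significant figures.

Only a fraction (1−α) is absorbed and it's spread over 4πR², so ΔF = (1−α)ΔS/4 = -1.654 W m^-2.

-1.65 W m^-2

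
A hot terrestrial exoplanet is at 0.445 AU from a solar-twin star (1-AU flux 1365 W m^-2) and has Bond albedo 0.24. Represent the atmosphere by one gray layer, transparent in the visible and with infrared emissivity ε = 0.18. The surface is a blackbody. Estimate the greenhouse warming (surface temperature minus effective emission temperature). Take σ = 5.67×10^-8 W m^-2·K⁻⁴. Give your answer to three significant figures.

9.30 K

By the inverse-square law, S = 1365/0.445² = 6893 W m^-2.
Effective emission temperature (TOA balance): σT_e⁴ = S(1−α)/4 = 1310 W m^-2 → T_e = 389.8 K.
Surface balance with a leaky layer gives σT_s⁴ = σT_e⁴·2/(2−ε), so T_s = T_e·[2/(2−0.18)]^(1/4) = 399.1 K.
The atmosphere warms the surface by 9.301 K.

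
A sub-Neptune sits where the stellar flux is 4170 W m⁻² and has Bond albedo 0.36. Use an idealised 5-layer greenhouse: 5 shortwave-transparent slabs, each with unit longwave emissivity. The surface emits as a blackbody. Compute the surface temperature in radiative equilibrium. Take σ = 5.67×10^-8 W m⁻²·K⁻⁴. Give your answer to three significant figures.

515 kelvin

OLR = S(1−α)/4 = 667.2 W m⁻²; the top layer radiates at T_e = 329.4 K.
Layer-by-layer balance gives σT_s⁴ = (N+1)σT_e⁴, so T_s = 6^¼·329.4 = 515.5 K.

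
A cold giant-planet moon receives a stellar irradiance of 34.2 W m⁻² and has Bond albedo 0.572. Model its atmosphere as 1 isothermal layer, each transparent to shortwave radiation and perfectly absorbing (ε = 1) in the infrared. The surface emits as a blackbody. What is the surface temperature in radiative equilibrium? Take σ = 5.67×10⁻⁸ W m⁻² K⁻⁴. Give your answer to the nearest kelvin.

Top-of-atmosphere balance: σT_e⁴ = S(1−α)/4 = 3.659 W m⁻² → T_e = 89.63 K.
Layer-by-layer balance gives σT_s⁴ = (N+1)σT_e⁴, so T_s = 2^¼·89.63 = 106.6 K.

107 K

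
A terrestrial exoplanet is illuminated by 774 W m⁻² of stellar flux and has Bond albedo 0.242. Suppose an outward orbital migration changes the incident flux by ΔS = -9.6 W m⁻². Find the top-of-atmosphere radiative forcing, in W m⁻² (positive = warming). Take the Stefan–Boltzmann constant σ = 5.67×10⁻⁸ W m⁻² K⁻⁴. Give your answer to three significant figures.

-1.82 W m⁻²

Only a fraction (1−α) is absorbed and it's spread over 4πR², so ΔF = (1−α)ΔS/4 = -1.819 W m⁻².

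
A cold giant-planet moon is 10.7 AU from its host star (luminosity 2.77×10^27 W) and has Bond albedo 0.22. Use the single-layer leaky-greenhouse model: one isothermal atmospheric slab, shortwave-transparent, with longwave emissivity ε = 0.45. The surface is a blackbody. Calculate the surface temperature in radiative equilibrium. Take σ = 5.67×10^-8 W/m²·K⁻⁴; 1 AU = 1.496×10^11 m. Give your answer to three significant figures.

140 K

Orbital distance: d = 10.7 AU = 1.601×10^12 m.
Spreading L over a sphere of radius d: S = 2.77×10^27/(4π·1.60×10^12²) = 86.03 W/m².
Effective emission temperature (TOA balance): σT_e⁴ = S(1−α)/4 = 16.78 W/m² → T_e = 131.2 K.
The surface balance (absorbed SW + ε·downward IR = σT_s⁴) with T_a⁴ = T_s⁴/2 reduces to T_s = T_e·[2/(2−ε)]^¼ = 139.8 K.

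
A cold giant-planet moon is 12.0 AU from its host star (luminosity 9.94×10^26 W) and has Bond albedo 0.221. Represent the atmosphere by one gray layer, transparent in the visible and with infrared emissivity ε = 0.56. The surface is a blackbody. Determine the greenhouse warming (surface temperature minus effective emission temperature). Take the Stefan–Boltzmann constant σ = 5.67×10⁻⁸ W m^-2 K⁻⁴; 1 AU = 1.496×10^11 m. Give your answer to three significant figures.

8.20 K

Orbital distance: d = 12.0 AU = 1.795×10^12 m.
Spreading L over a sphere of radius d: S = 9.94×10^26/(4π·1.80×10^12²) = 24.54 W m^-2.
At the top of the atmosphere, σT_e⁴ = S(1−α)/4 = 4.780 W m^-2, giving T_e = 95.82 K.
The surface balance (absorbed SW + ε·downward IR = σT_s⁴) with T_a⁴ = T_s⁴/2 reduces to T_s = T_e·[2/(2−ε)]^¼ = 104.0 K.
Greenhouse warming: T_s − T_e = 8.202 K.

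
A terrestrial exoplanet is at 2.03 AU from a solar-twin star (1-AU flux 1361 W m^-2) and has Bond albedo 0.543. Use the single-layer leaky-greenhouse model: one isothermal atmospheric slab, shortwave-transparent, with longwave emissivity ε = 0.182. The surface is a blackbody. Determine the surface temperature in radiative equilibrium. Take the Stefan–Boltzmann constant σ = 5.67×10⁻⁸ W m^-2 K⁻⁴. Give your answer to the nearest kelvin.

164 kelvin

Irradiance scales as 1/d², so S = 1361 W m^-2 × (1/2.03)² = 330.3 W m^-2.
At the top of the atmosphere, σT_e⁴ = S(1−α)/4 = 37.73 W m^-2, giving T_e = 160.6 K.
The surface balance (absorbed SW + ε·downward IR = σT_s⁴) with T_a⁴ = T_s⁴/2 reduces to T_s = T_e·[2/(2−ε)]^¼ = 164.5 K.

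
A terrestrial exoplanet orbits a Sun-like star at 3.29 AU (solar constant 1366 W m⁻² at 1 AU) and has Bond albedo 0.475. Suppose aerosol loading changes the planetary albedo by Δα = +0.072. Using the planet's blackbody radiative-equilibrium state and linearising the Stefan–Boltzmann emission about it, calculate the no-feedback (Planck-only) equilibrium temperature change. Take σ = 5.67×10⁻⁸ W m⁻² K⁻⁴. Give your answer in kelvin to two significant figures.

By the inverse-square law, S = 1366/3.29² = 126.2 W m⁻².
Reference equilibrium: T_e = [S(1−α)/(4σ)]^(1/4) = 130.7 K.
The change in absorbed flux is Δ[S(1−α)/4] = −SΔα/4 = -2.272 W m⁻².
Linearising σT⁴ gives d(σT⁴)/dT = 4σT_e³ = 0.5068 W m⁻² per K.
Hence the no-feedback warming is ΔF/(4σT_e³) = -4.48 K.

-4.5 K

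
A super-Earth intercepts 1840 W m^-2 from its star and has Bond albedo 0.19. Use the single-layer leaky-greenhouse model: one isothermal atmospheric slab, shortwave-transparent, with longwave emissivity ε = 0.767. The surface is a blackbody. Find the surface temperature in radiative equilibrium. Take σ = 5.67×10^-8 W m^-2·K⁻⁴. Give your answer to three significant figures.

The planet radiates to space at T_e = [S(1−α)/(4σ)]^(1/4) = 284.7 K.
The surface balance (absorbed SW + ε·downward IR = σT_s⁴) with T_a⁴ = T_s⁴/2 reduces to T_s = T_e·[2/(2−ε)]^¼ = 321.3 K.

321 kelvin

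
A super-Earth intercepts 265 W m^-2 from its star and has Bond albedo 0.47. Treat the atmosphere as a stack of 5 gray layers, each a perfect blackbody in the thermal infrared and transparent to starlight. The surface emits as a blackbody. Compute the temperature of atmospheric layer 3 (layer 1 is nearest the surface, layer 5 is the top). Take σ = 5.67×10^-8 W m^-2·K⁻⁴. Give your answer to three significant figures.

208 K

The effective emission temperature is T_e = [S(1−α)/(4σ)]^¼ = 157.8 K.
The net upward flux σT_e⁴ is constant between every pair of levels, so T_k⁴ = (N+1−k)T_e⁴.
T_3 = (3)^(1/4)·157.8 = 207.6 K.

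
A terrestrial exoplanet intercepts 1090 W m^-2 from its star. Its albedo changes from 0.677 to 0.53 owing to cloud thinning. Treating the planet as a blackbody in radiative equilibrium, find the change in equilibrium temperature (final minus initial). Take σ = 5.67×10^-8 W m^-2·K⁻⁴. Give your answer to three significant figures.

19.5 K

Before: T₁ = [1090·0.323/(4σ)]^(1/4) = 198.5 K.
Final:   T₂ = [S(1−0.53)/(4σ)]^(1/4) = 218.0 K.
Change: 218.0 − 198.5 = 19.51 K.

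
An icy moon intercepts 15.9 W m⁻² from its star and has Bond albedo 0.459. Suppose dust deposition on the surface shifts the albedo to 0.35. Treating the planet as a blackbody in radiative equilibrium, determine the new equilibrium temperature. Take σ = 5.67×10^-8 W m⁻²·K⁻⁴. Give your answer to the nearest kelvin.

New equilibrium: T₂ = [(1−0.35)·15.90/(4σ)]^(1/4) = 82.16 K.

82 K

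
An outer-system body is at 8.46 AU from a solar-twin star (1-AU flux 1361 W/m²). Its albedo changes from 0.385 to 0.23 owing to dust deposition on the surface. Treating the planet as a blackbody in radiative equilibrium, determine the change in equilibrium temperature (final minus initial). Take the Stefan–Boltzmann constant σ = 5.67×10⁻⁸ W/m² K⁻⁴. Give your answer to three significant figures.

By the inverse-square law, S = 1361/8.46² = 19.02 W/m².
Before: T₁ = [19.02·0.615/(4σ)]^(1/4) = 84.74 K.
With α = 0.23, T₂ = 89.64 K.
Change: 89.64 − 84.74 = 4.898 K.

4.90 K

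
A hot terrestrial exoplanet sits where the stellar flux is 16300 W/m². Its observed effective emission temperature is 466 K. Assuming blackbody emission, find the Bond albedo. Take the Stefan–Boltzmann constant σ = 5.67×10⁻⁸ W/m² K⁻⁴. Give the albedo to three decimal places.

0.344

Rearranging the radiative balance, α = 1 − 4σT⁴/S.
4σT⁴ = 4·5.67×10⁻⁸·(466)⁴ = 10700 W/m².
1−α = 10700/16300 = 0.6561, so α = 0.3439.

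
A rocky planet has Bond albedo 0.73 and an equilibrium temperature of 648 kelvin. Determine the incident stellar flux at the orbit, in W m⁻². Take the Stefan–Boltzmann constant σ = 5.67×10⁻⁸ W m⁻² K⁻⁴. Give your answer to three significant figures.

1.48×10^5 W m⁻²

Invert the energy balance for S: S = 4σT⁴/(1−α).
σT⁴ = 5.67×10⁻⁸·(648)⁴ = 9997 W m⁻².
S = 4·9997/0.27 = 1.481×10^5 W m⁻².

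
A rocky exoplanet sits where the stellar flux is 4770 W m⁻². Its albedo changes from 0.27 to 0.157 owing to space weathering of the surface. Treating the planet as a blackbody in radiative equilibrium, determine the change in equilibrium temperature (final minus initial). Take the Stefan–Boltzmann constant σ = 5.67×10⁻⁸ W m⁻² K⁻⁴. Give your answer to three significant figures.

12.9 kelvin

Before: T₁ = [4770·0.73/(4σ)]^(1/4) = 352.0 K.
With α = 0.157, T₂ = 364.9 K.
Change: 364.9 − 352.0 = 12.90 K.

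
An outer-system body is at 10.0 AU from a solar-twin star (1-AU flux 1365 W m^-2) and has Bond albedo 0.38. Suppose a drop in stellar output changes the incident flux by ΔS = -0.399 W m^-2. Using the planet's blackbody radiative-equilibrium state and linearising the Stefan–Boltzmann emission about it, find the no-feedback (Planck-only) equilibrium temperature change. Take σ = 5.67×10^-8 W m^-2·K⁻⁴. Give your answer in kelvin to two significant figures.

Irradiance scales as 1/d², so S = 1365 W m^-2 × (1/10.0)² = 13.65 W m^-2.
Unperturbed T_e = [13.65·(1−0.38)/(4σ)]^¼ = 78.16 K.
Only a fraction (1−α) is absorbed and it's spread over 4πR², so ΔF = (1−α)ΔS/4 = -0.06185 W m^-2.
Planck response: λ_P = 4σT_e³ = 4·5.67×10⁻⁸·(78.16)³ = 0.1083 W m^-2/K.
ΔT₀ = ΔF/λ_P = -0.06185/0.1083 = -0.571 K.

-0.57 kelvin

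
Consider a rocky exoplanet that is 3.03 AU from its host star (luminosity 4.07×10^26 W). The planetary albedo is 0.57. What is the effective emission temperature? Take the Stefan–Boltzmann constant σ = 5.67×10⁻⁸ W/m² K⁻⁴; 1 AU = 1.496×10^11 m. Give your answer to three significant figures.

d = 3.03 × 1.496×10^11 m = 4.533×10^11 m.
Flux at the orbit: S = L/(4πd²) = 4.07×10^26/(4π·(4.53×10^11)²) = 157.6 W/m².
Absorbed flux (global mean): S(1−α)/4 = 157.6·0.43/4 = 16.95 W/m².
Set σT⁴ = 16.95 → T = (16.95/σ)^(1/4) = 131.5 K.

131 K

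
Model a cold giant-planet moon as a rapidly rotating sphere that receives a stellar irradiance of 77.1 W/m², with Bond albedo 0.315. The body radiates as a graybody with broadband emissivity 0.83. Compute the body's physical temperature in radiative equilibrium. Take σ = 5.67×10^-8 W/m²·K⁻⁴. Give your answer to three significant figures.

The planet absorbs (1−α)S over its disc πR² and re-emits over 4πR², so the mean absorbed flux is (1−0.315)·77.10/4 = 13.20 W/m².
Equating to εσT⁴ with ε = 0.83: T = (13.20/0.83σ)^(1/4) = 129.4 K.

129 K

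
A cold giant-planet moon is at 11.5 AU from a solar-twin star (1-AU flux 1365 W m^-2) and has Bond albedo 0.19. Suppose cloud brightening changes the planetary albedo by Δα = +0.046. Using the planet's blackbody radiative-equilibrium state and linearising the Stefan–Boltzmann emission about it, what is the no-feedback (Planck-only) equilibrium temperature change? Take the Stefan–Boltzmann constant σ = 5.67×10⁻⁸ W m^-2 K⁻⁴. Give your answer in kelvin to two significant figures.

-1.1 K

Irradiance scales as 1/d², so S = 1365 W m^-2 × (1/11.5)² = 10.32 W m^-2.
The baseline emission temperature is T_e = 77.92 K.
TOA radiative forcing: ΔF = −S·Δα/4 = −10.32·(+0.046)/4 = -0.1187 W m^-2.
Linearising σT⁴ gives d(σT⁴)/dT = 4σT_e³ = 0.1073 W m^-2 per K.
So ΔT₀ = -0.1187/0.1073 = -1.11 K.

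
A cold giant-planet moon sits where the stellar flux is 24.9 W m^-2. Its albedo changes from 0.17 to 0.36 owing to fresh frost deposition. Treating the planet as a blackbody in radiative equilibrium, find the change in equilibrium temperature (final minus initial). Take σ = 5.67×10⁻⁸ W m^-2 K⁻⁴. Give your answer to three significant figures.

Before: T₁ = [24.90·0.83/(4σ)]^(1/4) = 97.70 K.
Final:   T₂ = [S(1−0.36)/(4σ)]^(1/4) = 91.56 K.
ΔT = T₂ − T₁ = -6.148 K.

-6.15 K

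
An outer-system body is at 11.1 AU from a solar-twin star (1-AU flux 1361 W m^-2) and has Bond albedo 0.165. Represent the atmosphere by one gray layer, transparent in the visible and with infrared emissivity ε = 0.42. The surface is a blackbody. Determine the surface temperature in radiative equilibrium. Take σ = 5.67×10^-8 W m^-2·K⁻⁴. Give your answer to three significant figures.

Irradiance scales as 1/d², so S = 1361 W m^-2 × (1/11.1)² = 11.05 W m^-2.
Effective emission temperature (TOA balance): σT_e⁴ = S(1−α)/4 = 2.306 W m^-2 → T_e = 79.86 K.
Surface balance with a leaky layer gives σT_s⁴ = σT_e⁴·2/(2−ε), so T_s = T_e·[2/(2−0.42)]^(1/4) = 84.70 K.

84.7 K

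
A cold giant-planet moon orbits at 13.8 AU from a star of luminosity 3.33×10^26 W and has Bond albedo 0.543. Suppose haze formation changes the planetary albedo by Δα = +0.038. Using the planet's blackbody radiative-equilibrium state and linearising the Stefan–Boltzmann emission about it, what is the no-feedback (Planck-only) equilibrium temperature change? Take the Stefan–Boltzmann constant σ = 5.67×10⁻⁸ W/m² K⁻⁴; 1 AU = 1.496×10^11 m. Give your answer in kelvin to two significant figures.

-1.2 kelvin

d = 13.8 × 1.496×10^11 m = 2.064×10^12 m.
Flux at the orbit: S = L/(4πd²) = 3.33×10^26/(4π·(2.06×10^12)²) = 6.217 W/m².
The baseline emission temperature is T_e = 59.49 K.
ΔF = −(S/4)Δα = −(6.217/4)×(+0.038) = -0.05907 W/m².
Linearising σT⁴ gives d(σT⁴)/dT = 4σT_e³ = 0.04776 W/m² per K.
So ΔT₀ = -0.05907/0.04776 = -1.24 K.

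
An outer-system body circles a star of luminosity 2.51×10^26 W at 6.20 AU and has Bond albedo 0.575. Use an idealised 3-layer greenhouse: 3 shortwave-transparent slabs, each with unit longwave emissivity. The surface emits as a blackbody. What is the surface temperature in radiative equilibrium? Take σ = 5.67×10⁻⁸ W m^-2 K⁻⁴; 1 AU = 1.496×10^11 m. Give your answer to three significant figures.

115 K

d = 6.20 × 1.496×10^11 m = 9.275×10^11 m.
Spreading L over a sphere of radius d: S = 2.51×10^26/(4π·9.28×10^11²) = 23.22 W m^-2.
Top-of-atmosphere balance: σT_e⁴ = S(1−α)/4 = 2.467 W m^-2 → T_e = 81.22 K.
For an N-layer opaque stack, T_s⁴ = (N+1)T_e⁴, hence T_s = (4)^(1/4)×81.22 K = 114.9 K.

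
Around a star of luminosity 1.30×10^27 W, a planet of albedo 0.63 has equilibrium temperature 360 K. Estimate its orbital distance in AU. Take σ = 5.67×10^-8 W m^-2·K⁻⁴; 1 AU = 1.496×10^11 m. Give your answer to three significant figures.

Energy balance gives S = 4σT⁴/(1−α) = 10300 W m^-2.
S = L/(4πd²) → d = √(L/4πS) = √(1.30×10^27/(4π·10300)) = 1.002×10^11 m = 0.6701 AU.

0.670 AU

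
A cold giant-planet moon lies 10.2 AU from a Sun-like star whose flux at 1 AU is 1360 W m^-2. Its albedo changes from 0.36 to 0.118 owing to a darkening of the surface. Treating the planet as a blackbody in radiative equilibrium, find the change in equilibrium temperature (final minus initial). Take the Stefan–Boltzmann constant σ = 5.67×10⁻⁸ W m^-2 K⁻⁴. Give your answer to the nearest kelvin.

Irradiance scales as 1/d², so S = 1360 W m^-2 × (1/10.2)² = 13.07 W m^-2.
Initial: T₁ = [S(1−0.36)/(4σ)]^(1/4) = 77.93 K.
After:  T₂ = [13.07·0.882/(4σ)]^(1/4) = 84.44 K.
ΔT = T₂ − T₁ = 6.506 K.

7 K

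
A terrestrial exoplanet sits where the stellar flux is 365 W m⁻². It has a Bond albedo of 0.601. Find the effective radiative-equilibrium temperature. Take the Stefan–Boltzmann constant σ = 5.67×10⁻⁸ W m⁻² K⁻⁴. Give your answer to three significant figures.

Absorbed flux (global mean): S(1−α)/4 = 365.0·0.399/4 = 36.41 W m⁻².
In equilibrium σT⁴ equals this, so T = 159.2 K.

159 K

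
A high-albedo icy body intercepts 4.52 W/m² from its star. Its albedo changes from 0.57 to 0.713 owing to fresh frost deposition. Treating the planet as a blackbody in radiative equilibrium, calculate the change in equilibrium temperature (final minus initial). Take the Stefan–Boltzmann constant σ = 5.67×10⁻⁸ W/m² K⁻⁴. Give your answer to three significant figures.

-5.20 K

Initial: T₁ = [S(1−0.57)/(4σ)]^(1/4) = 54.11 K.
After:  T₂ = [4.520·0.287/(4σ)]^(1/4) = 48.90 K.
ΔT = T₂ − T₁ = -5.201 K.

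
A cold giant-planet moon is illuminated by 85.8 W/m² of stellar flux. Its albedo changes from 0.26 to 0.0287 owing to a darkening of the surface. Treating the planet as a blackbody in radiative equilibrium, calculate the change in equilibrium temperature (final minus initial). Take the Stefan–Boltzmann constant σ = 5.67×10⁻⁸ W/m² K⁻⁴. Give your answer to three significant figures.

With α = 0.26, T₁ = 129.4 K.
With α = 0.0287, T₂ = 138.5 K.
Change: 138.5 − 129.4 = 9.101 K.

9.10 K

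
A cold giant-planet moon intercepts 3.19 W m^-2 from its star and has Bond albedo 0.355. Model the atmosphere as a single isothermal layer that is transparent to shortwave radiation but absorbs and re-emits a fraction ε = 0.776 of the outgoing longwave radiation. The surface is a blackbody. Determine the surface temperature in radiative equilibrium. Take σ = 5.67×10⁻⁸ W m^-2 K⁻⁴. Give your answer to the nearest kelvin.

62 K

The planet radiates to space at T_e = [S(1−α)/(4σ)]^(1/4) = 54.88 K.
The surface balance (absorbed SW + ε·downward IR = σT_s⁴) with T_a⁴ = T_s⁴/2 reduces to T_s = T_e·[2/(2−ε)]^¼ = 62.05 K.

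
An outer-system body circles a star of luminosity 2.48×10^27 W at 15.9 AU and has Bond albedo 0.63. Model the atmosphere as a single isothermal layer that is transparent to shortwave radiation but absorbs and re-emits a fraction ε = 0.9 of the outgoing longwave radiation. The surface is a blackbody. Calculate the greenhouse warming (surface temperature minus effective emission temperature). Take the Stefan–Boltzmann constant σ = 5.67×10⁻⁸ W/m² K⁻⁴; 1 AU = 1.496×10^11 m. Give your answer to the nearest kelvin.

Orbital distance: d = 15.9 AU = 2.379×10^12 m.
Spreading L over a sphere of radius d: S = 2.48×10^27/(4π·2.38×10^12²) = 34.88 W/m².
The planet radiates to space at T_e = [S(1−α)/(4σ)]^(1/4) = 86.85 K.
For a single slab of emissivity ε, T_s⁴ = 2T_e⁴/(2−ε); thus T_s = 86.85·(1.818)^(1/4) = 100.9 K.
T_s − T_e = 100.9 − 86.85 = 14.00 K.

14 kelvin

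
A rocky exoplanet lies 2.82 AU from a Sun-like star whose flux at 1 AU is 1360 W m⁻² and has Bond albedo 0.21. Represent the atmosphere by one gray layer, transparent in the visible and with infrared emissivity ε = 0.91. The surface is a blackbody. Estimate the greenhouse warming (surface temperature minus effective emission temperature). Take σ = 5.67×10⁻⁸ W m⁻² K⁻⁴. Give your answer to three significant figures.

25.6 K

By the inverse-square law, S = 1360/2.82² = 171.0 W m⁻².
At the top of the atmosphere, σT_e⁴ = S(1−α)/4 = 33.78 W m⁻², giving T_e = 156.2 K.
The surface balance (absorbed SW + ε·downward IR = σT_s⁴) with T_a⁴ = T_s⁴/2 reduces to T_s = T_e·[2/(2−ε)]^¼ = 181.8 K.
Greenhouse warming: T_s − T_e = 25.60 K.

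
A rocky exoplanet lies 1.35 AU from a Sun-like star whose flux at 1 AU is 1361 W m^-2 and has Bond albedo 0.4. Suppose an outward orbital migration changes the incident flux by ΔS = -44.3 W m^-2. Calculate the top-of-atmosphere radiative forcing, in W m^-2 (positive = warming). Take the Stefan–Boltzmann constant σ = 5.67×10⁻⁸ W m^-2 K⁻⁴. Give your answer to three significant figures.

By the inverse-square law, S = 1361/1.35² = 746.8 W m^-2.
ΔF = Δ[S(1−α)]/4 = (1−0.4)·-44.3/4 = -6.645 W m^-2.

-6.64 W m^-2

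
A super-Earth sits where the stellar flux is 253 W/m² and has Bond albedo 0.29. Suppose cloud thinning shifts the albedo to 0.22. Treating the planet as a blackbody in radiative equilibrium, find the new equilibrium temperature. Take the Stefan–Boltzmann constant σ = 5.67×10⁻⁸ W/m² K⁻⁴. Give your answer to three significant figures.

172 kelvin

New equilibrium: T₂ = [(1−0.22)·253.0/(4σ)]^(1/4) = 171.7 K.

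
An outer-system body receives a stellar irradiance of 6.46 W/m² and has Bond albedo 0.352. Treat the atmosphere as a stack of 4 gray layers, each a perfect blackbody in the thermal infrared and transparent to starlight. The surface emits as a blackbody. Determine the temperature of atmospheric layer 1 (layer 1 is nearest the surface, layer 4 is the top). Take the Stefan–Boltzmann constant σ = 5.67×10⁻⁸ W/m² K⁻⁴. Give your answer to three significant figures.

92.7 K

Top-of-atmosphere balance: σT_e⁴ = S(1−α)/4 = 1.047 W/m² → T_e = 65.55 K.
The net upward flux σT_e⁴ is constant between every pair of levels, so T_k⁴ = (N+1−k)T_e⁴.
With k = 1: T_1 = (4+1−1)^¼·65.55 K = 92.69 K.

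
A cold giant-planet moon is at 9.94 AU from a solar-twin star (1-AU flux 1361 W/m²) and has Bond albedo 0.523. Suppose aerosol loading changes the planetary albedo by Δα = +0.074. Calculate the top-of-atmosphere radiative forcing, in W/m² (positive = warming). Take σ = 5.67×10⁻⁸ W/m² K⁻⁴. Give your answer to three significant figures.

Irradiance scales as 1/d², so S = 1361 W/m² × (1/9.94)² = 13.77 W/m².
TOA radiative forcing: ΔF = −S·Δα/4 = −13.77·(+0.074)/4 = -0.2548 W/m².

-0.255 W/m²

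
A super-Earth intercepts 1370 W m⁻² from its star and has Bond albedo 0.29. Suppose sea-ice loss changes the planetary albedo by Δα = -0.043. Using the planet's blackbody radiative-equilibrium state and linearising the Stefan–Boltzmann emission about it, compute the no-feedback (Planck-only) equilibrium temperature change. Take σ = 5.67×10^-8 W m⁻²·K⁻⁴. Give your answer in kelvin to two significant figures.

3.9 kelvin

Unperturbed T_e = [1370·(1−0.29)/(4σ)]^¼ = 255.9 K.
ΔF = −(S/4)Δα = −(1370/4)×(-0.043) = 14.73 W m⁻².
Linearising σT⁴ gives d(σT⁴)/dT = 4σT_e³ = 3.801 W m⁻² per K.
So ΔT₀ = 14.73/3.801 = 3.87 K.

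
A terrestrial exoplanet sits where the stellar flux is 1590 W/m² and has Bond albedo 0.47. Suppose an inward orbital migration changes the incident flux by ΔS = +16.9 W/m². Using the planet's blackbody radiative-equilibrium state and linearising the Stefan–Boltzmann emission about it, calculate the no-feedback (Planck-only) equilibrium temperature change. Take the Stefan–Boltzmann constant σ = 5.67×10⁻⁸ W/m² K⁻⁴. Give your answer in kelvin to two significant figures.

0.66 kelvin

Reference equilibrium: T_e = [S(1−α)/(4σ)]^(1/4) = 246.9 K.
Only a fraction (1−α) is absorbed and it's spread over 4πR², so ΔF = (1−α)ΔS/4 = 2.239 W/m².
Linearising σT⁴ gives d(σT⁴)/dT = 4σT_e³ = 3.413 W/m² per K.
So ΔT₀ = 2.239/3.413 = 0.656 K.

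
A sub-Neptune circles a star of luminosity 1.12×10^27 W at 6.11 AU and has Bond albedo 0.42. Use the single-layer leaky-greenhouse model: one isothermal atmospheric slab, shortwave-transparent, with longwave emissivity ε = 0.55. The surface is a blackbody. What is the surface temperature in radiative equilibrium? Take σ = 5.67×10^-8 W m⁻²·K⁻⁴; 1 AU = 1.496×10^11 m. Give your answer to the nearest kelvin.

Orbital distance: d = 6.11 AU = 9.141×10^11 m.
Spreading L over a sphere of radius d: S = 1.12×10^27/(4π·9.14×10^11²) = 106.7 W m⁻².
Effective emission temperature (TOA balance): σT_e⁴ = S(1−α)/4 = 15.47 W m⁻² → T_e = 128.5 K.
The surface balance (absorbed SW + ε·downward IR = σT_s⁴) with T_a⁴ = T_s⁴/2 reduces to T_s = T_e·[2/(2−ε)]^¼ = 139.3 K.

139 kelvin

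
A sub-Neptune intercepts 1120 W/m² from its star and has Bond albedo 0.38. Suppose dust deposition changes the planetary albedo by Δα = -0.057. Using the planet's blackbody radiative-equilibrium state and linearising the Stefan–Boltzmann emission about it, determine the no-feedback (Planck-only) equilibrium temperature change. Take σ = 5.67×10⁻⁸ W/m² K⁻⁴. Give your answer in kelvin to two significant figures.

5.4 K

The baseline emission temperature is T_e = 235.2 K.
The change in absorbed flux is Δ[S(1−α)/4] = −SΔα/4 = 15.96 W/m².
Linearising σT⁴ gives d(σT⁴)/dT = 4σT_e³ = 2.952 W/m² per K.
ΔT₀ = ΔF/λ_P = 15.96/2.952 = 5.41 K.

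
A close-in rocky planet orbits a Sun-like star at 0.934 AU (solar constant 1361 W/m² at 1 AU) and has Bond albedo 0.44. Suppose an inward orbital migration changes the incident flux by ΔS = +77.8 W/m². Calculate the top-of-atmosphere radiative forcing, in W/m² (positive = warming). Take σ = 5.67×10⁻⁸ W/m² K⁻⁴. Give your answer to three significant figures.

Flux at the orbit: S = 1361/(0.934)² = 1560 W/m².
TOA radiative forcing: ΔF = (1−α)ΔS/4 = 0.56·(+77.8)/4 = 10.89 W/m².

10.9 W/m²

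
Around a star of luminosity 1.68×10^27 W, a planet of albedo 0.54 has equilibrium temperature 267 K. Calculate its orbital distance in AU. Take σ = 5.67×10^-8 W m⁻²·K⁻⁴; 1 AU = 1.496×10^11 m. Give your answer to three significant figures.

1.54 AU

The flux needed for this T is 4σT⁴/(1−0.54) = 2506 W m⁻².
S = L/(4πd²) → d = √(L/4πS) = √(1.68×10^27/(4π·2506)) = 2.310×10^11 m = 1.544 AU.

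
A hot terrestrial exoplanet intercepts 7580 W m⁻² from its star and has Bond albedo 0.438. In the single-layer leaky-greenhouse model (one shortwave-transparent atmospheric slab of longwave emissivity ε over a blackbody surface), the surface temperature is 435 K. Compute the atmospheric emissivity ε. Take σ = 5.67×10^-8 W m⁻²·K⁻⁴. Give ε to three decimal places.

0.951

Effective temperature: T_e = [S(1−α)/(4σ)]^(1/4) = 370.2 K.
Inverting T_s⁴ = 2T_e⁴/(2−ε): (T_e/T_s)⁴ = 0.5246, so ε = 2(1 − 0.5246) = 0.9509.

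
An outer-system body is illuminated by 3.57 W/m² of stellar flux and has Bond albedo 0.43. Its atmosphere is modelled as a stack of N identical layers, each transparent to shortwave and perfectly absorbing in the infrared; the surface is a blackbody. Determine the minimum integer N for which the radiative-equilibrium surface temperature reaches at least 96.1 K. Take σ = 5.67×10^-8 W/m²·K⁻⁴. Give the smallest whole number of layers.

9

The effective emission temperature is T_e = [S(1−α)/(4σ)]^¼ = 54.73 K.
Need (N+1)T_e⁴ ≥ T_s⁴, i.e. N+1 ≥ (96.1/54.73)⁴ = 9.506.
The minimum whole number is N = 9.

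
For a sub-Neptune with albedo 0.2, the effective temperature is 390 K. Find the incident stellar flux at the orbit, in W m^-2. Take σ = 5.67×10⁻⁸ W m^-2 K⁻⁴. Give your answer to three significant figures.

Invert the energy balance for S: S = 4σT⁴/(1−α).
The emitted flux is σT⁴ = 1312 W m^-2.
S = 4·1312/0.8 = 6559 W m^-2.

6560 W m^-2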